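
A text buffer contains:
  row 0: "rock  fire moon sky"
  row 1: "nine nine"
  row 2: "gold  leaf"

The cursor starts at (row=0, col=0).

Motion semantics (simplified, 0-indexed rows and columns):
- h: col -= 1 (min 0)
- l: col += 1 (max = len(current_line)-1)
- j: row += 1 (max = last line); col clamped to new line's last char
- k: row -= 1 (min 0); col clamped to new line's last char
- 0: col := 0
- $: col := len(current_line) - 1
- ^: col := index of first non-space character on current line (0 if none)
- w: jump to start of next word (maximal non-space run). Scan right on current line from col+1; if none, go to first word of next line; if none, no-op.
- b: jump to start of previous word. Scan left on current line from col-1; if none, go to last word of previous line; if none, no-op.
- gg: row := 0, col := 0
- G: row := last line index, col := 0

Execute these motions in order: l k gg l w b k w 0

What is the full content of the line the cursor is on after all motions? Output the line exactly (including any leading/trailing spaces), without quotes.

Answer: rock  fire moon sky

Derivation:
After 1 (l): row=0 col=1 char='o'
After 2 (k): row=0 col=1 char='o'
After 3 (gg): row=0 col=0 char='r'
After 4 (l): row=0 col=1 char='o'
After 5 (w): row=0 col=6 char='f'
After 6 (b): row=0 col=0 char='r'
After 7 (k): row=0 col=0 char='r'
After 8 (w): row=0 col=6 char='f'
After 9 (0): row=0 col=0 char='r'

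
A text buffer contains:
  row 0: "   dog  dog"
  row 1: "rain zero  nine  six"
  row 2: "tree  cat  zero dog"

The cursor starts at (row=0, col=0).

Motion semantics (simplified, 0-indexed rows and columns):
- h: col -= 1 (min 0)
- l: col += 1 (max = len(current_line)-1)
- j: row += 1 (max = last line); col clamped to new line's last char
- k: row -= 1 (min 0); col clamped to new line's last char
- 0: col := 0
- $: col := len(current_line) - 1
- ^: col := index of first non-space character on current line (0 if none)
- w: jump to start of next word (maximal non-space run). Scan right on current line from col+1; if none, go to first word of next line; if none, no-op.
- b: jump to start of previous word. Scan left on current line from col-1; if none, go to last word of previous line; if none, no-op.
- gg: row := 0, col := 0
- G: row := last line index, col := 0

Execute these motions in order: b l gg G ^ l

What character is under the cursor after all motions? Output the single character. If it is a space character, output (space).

Answer: r

Derivation:
After 1 (b): row=0 col=0 char='_'
After 2 (l): row=0 col=1 char='_'
After 3 (gg): row=0 col=0 char='_'
After 4 (G): row=2 col=0 char='t'
After 5 (^): row=2 col=0 char='t'
After 6 (l): row=2 col=1 char='r'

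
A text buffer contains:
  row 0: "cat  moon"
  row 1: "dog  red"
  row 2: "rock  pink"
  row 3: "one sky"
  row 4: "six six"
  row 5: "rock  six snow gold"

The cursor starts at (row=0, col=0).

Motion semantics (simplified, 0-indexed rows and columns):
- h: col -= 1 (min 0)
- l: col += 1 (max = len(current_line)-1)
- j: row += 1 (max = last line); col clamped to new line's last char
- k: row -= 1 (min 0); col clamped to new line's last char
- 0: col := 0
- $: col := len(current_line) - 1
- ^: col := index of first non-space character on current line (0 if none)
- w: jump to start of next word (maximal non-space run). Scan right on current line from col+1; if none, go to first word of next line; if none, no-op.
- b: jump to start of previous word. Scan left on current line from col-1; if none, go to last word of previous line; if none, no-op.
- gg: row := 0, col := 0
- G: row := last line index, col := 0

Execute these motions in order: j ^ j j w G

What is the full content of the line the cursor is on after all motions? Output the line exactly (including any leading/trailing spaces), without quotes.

Answer: rock  six snow gold

Derivation:
After 1 (j): row=1 col=0 char='d'
After 2 (^): row=1 col=0 char='d'
After 3 (j): row=2 col=0 char='r'
After 4 (j): row=3 col=0 char='o'
After 5 (w): row=3 col=4 char='s'
After 6 (G): row=5 col=0 char='r'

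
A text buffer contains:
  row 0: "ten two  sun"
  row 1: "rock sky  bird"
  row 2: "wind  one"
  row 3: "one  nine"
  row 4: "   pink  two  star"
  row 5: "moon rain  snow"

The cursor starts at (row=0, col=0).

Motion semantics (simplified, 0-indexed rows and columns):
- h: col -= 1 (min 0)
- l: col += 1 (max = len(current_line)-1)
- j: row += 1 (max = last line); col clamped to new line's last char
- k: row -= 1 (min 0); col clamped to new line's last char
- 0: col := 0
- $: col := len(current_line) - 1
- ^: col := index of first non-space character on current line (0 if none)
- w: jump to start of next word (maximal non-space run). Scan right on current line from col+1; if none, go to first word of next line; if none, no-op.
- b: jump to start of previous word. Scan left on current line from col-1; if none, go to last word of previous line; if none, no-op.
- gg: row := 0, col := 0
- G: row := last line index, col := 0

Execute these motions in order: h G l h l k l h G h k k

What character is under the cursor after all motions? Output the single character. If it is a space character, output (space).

Answer: o

Derivation:
After 1 (h): row=0 col=0 char='t'
After 2 (G): row=5 col=0 char='m'
After 3 (l): row=5 col=1 char='o'
After 4 (h): row=5 col=0 char='m'
After 5 (l): row=5 col=1 char='o'
After 6 (k): row=4 col=1 char='_'
After 7 (l): row=4 col=2 char='_'
After 8 (h): row=4 col=1 char='_'
After 9 (G): row=5 col=0 char='m'
After 10 (h): row=5 col=0 char='m'
After 11 (k): row=4 col=0 char='_'
After 12 (k): row=3 col=0 char='o'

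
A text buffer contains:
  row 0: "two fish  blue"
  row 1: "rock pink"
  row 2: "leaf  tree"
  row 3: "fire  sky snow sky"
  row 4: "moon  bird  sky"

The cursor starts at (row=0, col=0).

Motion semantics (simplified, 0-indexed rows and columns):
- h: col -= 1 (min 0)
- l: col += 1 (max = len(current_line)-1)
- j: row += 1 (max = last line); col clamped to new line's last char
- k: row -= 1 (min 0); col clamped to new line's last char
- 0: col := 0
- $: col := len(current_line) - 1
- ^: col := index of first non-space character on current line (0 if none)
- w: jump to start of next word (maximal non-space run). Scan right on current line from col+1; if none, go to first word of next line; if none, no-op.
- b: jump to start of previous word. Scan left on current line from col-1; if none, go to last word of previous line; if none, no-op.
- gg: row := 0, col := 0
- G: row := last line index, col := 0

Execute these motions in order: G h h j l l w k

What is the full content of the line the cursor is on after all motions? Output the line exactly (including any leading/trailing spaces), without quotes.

Answer: fire  sky snow sky

Derivation:
After 1 (G): row=4 col=0 char='m'
After 2 (h): row=4 col=0 char='m'
After 3 (h): row=4 col=0 char='m'
After 4 (j): row=4 col=0 char='m'
After 5 (l): row=4 col=1 char='o'
After 6 (l): row=4 col=2 char='o'
After 7 (w): row=4 col=6 char='b'
After 8 (k): row=3 col=6 char='s'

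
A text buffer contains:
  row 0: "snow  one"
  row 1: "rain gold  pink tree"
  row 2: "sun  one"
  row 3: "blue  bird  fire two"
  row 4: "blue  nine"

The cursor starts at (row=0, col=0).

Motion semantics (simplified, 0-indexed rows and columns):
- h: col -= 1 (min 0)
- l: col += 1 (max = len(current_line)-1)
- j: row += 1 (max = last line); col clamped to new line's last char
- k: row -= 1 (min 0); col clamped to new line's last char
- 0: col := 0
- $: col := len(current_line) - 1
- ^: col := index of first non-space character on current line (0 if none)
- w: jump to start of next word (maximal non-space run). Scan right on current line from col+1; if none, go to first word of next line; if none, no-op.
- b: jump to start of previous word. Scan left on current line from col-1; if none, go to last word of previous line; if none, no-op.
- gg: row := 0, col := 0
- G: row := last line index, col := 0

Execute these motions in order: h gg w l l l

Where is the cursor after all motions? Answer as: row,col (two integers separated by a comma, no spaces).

After 1 (h): row=0 col=0 char='s'
After 2 (gg): row=0 col=0 char='s'
After 3 (w): row=0 col=6 char='o'
After 4 (l): row=0 col=7 char='n'
After 5 (l): row=0 col=8 char='e'
After 6 (l): row=0 col=8 char='e'

Answer: 0,8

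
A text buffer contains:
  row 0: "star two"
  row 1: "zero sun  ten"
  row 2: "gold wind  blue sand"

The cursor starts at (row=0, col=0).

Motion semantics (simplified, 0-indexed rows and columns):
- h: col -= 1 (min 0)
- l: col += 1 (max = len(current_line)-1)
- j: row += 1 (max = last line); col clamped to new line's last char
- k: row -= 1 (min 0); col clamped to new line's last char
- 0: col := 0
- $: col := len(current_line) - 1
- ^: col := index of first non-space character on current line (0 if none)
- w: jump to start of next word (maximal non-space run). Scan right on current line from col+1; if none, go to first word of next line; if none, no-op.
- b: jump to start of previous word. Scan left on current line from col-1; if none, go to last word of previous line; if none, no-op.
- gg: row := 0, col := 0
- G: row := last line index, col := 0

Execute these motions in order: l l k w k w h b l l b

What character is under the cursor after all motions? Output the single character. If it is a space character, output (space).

After 1 (l): row=0 col=1 char='t'
After 2 (l): row=0 col=2 char='a'
After 3 (k): row=0 col=2 char='a'
After 4 (w): row=0 col=5 char='t'
After 5 (k): row=0 col=5 char='t'
After 6 (w): row=1 col=0 char='z'
After 7 (h): row=1 col=0 char='z'
After 8 (b): row=0 col=5 char='t'
After 9 (l): row=0 col=6 char='w'
After 10 (l): row=0 col=7 char='o'
After 11 (b): row=0 col=5 char='t'

Answer: t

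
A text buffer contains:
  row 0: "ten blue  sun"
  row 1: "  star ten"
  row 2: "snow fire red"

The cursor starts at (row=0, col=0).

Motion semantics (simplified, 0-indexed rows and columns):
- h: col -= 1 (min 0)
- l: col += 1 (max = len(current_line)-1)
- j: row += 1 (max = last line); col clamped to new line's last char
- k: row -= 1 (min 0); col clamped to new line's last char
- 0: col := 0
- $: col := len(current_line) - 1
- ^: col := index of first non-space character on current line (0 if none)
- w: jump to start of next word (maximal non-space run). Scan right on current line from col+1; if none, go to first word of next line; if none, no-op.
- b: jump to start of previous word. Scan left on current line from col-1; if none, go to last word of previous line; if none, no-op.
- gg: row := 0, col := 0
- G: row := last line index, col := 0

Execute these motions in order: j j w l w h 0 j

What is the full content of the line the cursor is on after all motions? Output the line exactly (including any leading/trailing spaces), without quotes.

Answer: snow fire red

Derivation:
After 1 (j): row=1 col=0 char='_'
After 2 (j): row=2 col=0 char='s'
After 3 (w): row=2 col=5 char='f'
After 4 (l): row=2 col=6 char='i'
After 5 (w): row=2 col=10 char='r'
After 6 (h): row=2 col=9 char='_'
After 7 (0): row=2 col=0 char='s'
After 8 (j): row=2 col=0 char='s'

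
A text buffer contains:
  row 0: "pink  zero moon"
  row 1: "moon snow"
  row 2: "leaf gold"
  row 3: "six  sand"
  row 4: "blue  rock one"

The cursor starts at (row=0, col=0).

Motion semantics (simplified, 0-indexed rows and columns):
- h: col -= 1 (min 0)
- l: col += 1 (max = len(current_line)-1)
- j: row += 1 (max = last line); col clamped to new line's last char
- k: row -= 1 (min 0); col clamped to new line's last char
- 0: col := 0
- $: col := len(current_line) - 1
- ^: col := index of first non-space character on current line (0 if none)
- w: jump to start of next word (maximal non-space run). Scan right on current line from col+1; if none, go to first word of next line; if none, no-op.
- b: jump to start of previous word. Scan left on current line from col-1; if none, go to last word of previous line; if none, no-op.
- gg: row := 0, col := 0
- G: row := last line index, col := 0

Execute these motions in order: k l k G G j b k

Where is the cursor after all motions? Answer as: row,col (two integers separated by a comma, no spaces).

Answer: 2,5

Derivation:
After 1 (k): row=0 col=0 char='p'
After 2 (l): row=0 col=1 char='i'
After 3 (k): row=0 col=1 char='i'
After 4 (G): row=4 col=0 char='b'
After 5 (G): row=4 col=0 char='b'
After 6 (j): row=4 col=0 char='b'
After 7 (b): row=3 col=5 char='s'
After 8 (k): row=2 col=5 char='g'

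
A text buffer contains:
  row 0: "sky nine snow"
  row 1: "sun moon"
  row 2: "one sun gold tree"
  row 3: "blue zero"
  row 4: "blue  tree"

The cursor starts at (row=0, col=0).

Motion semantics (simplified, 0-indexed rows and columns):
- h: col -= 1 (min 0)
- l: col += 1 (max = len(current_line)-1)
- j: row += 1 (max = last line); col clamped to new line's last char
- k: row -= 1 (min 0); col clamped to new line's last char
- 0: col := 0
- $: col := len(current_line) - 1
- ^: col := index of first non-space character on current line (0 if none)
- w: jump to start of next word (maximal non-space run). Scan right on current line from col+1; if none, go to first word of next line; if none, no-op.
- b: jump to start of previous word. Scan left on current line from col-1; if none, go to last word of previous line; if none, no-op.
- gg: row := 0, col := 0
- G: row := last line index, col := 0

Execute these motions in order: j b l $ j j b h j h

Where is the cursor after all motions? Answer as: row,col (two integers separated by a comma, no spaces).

After 1 (j): row=1 col=0 char='s'
After 2 (b): row=0 col=9 char='s'
After 3 (l): row=0 col=10 char='n'
After 4 ($): row=0 col=12 char='w'
After 5 (j): row=1 col=7 char='n'
After 6 (j): row=2 col=7 char='_'
After 7 (b): row=2 col=4 char='s'
After 8 (h): row=2 col=3 char='_'
After 9 (j): row=3 col=3 char='e'
After 10 (h): row=3 col=2 char='u'

Answer: 3,2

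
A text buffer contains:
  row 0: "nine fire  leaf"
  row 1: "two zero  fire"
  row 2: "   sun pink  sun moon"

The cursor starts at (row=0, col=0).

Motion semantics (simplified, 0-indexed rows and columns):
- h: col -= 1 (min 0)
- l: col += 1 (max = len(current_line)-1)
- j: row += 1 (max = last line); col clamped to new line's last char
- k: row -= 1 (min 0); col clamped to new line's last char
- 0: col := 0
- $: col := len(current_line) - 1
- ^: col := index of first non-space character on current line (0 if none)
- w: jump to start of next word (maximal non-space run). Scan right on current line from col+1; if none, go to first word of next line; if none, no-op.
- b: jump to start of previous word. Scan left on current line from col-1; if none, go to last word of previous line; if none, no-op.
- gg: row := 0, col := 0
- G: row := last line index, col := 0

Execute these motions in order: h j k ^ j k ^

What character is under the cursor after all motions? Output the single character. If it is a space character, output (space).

After 1 (h): row=0 col=0 char='n'
After 2 (j): row=1 col=0 char='t'
After 3 (k): row=0 col=0 char='n'
After 4 (^): row=0 col=0 char='n'
After 5 (j): row=1 col=0 char='t'
After 6 (k): row=0 col=0 char='n'
After 7 (^): row=0 col=0 char='n'

Answer: n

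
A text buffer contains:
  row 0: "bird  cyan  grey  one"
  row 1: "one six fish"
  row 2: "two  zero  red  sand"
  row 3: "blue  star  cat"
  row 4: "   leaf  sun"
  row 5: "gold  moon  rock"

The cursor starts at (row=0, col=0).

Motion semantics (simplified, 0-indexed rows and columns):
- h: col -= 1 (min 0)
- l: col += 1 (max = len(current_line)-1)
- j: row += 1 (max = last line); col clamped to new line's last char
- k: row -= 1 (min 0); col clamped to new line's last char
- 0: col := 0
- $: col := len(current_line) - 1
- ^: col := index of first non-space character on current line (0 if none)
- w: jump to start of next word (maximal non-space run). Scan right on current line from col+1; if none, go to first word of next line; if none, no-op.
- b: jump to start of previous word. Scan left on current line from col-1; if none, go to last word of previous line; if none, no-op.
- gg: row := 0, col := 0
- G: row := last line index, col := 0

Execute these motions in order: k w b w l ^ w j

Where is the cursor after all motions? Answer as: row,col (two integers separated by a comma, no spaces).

After 1 (k): row=0 col=0 char='b'
After 2 (w): row=0 col=6 char='c'
After 3 (b): row=0 col=0 char='b'
After 4 (w): row=0 col=6 char='c'
After 5 (l): row=0 col=7 char='y'
After 6 (^): row=0 col=0 char='b'
After 7 (w): row=0 col=6 char='c'
After 8 (j): row=1 col=6 char='x'

Answer: 1,6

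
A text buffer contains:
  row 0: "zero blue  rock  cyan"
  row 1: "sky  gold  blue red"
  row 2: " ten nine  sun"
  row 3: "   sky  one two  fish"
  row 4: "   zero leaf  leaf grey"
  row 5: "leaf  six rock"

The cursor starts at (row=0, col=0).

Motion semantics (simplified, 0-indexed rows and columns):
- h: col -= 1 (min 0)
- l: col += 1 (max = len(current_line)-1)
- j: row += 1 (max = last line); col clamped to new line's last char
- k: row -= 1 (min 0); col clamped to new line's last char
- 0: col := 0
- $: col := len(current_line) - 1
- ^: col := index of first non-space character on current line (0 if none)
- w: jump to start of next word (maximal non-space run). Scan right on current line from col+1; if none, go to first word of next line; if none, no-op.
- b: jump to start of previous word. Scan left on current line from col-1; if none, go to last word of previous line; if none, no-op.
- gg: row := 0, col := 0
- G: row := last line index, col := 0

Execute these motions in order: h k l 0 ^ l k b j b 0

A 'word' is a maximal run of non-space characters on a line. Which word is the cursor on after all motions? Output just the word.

After 1 (h): row=0 col=0 char='z'
After 2 (k): row=0 col=0 char='z'
After 3 (l): row=0 col=1 char='e'
After 4 (0): row=0 col=0 char='z'
After 5 (^): row=0 col=0 char='z'
After 6 (l): row=0 col=1 char='e'
After 7 (k): row=0 col=1 char='e'
After 8 (b): row=0 col=0 char='z'
After 9 (j): row=1 col=0 char='s'
After 10 (b): row=0 col=17 char='c'
After 11 (0): row=0 col=0 char='z'

Answer: zero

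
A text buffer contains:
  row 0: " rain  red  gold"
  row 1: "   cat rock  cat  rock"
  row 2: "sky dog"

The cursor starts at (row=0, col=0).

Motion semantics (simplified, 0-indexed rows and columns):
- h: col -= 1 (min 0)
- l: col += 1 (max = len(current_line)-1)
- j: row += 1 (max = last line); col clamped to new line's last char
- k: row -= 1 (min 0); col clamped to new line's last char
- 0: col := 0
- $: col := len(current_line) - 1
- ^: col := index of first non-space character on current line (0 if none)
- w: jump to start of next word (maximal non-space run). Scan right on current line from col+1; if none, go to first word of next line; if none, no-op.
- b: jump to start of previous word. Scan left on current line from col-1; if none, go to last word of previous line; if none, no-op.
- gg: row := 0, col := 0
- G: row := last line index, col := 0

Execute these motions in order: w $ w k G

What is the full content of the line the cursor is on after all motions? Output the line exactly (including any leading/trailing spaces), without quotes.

Answer: sky dog

Derivation:
After 1 (w): row=0 col=1 char='r'
After 2 ($): row=0 col=15 char='d'
After 3 (w): row=1 col=3 char='c'
After 4 (k): row=0 col=3 char='i'
After 5 (G): row=2 col=0 char='s'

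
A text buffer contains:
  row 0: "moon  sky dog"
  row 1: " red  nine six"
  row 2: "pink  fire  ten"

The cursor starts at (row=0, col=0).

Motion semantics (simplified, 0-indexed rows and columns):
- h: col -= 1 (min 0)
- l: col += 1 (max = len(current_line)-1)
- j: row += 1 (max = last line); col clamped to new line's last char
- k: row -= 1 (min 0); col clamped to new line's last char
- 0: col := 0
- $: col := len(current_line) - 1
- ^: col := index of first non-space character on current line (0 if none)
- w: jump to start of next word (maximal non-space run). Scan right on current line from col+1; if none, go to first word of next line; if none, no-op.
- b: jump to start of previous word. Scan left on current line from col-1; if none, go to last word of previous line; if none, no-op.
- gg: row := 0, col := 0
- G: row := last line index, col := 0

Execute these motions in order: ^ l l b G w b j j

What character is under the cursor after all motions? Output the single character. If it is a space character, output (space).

Answer: p

Derivation:
After 1 (^): row=0 col=0 char='m'
After 2 (l): row=0 col=1 char='o'
After 3 (l): row=0 col=2 char='o'
After 4 (b): row=0 col=0 char='m'
After 5 (G): row=2 col=0 char='p'
After 6 (w): row=2 col=6 char='f'
After 7 (b): row=2 col=0 char='p'
After 8 (j): row=2 col=0 char='p'
After 9 (j): row=2 col=0 char='p'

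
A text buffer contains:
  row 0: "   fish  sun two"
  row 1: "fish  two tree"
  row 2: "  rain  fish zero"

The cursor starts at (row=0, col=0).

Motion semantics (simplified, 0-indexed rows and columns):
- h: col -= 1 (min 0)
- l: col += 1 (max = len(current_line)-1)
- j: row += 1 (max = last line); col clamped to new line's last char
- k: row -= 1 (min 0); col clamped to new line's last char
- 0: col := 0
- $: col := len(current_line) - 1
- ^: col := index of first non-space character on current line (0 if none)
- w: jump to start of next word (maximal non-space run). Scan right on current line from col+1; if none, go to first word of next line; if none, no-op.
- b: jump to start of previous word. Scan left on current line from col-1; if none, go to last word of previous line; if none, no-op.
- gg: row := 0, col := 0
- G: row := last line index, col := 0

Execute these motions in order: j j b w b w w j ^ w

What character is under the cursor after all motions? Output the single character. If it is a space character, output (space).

After 1 (j): row=1 col=0 char='f'
After 2 (j): row=2 col=0 char='_'
After 3 (b): row=1 col=10 char='t'
After 4 (w): row=2 col=2 char='r'
After 5 (b): row=1 col=10 char='t'
After 6 (w): row=2 col=2 char='r'
After 7 (w): row=2 col=8 char='f'
After 8 (j): row=2 col=8 char='f'
After 9 (^): row=2 col=2 char='r'
After 10 (w): row=2 col=8 char='f'

Answer: f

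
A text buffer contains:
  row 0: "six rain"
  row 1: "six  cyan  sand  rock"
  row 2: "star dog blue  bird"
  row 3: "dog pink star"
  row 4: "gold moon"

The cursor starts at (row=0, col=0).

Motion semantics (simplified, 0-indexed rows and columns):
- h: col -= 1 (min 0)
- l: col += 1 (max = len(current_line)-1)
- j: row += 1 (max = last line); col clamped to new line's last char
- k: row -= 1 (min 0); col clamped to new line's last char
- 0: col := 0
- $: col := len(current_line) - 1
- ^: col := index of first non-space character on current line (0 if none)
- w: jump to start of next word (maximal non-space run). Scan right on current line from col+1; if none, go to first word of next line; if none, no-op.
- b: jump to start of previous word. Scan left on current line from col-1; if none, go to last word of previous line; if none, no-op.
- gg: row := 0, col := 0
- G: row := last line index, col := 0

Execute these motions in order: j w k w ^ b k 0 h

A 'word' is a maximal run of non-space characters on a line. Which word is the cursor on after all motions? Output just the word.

Answer: six

Derivation:
After 1 (j): row=1 col=0 char='s'
After 2 (w): row=1 col=5 char='c'
After 3 (k): row=0 col=5 char='a'
After 4 (w): row=1 col=0 char='s'
After 5 (^): row=1 col=0 char='s'
After 6 (b): row=0 col=4 char='r'
After 7 (k): row=0 col=4 char='r'
After 8 (0): row=0 col=0 char='s'
After 9 (h): row=0 col=0 char='s'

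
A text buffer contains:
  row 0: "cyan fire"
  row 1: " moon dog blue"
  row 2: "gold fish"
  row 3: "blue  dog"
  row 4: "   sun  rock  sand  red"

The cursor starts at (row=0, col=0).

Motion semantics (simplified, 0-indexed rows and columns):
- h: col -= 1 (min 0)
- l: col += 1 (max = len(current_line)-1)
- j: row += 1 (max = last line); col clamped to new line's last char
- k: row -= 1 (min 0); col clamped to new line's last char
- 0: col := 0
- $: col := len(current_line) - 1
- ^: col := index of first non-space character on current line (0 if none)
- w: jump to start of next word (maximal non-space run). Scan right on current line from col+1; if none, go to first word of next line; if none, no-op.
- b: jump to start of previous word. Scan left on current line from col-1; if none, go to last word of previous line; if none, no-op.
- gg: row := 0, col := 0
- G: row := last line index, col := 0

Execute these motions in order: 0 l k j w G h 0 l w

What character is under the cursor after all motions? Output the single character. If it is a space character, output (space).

After 1 (0): row=0 col=0 char='c'
After 2 (l): row=0 col=1 char='y'
After 3 (k): row=0 col=1 char='y'
After 4 (j): row=1 col=1 char='m'
After 5 (w): row=1 col=6 char='d'
After 6 (G): row=4 col=0 char='_'
After 7 (h): row=4 col=0 char='_'
After 8 (0): row=4 col=0 char='_'
After 9 (l): row=4 col=1 char='_'
After 10 (w): row=4 col=3 char='s'

Answer: s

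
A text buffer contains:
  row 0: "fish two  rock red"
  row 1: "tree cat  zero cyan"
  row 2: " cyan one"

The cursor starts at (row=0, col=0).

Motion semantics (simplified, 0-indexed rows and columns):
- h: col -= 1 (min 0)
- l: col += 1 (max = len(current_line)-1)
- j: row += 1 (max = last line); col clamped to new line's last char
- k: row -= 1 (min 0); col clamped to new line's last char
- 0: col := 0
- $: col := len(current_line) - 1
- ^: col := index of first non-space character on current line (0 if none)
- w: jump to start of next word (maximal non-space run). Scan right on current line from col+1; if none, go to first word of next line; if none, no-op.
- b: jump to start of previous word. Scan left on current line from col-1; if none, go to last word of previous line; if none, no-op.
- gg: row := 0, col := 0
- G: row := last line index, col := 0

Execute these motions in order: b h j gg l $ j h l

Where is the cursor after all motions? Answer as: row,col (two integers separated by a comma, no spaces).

Answer: 1,17

Derivation:
After 1 (b): row=0 col=0 char='f'
After 2 (h): row=0 col=0 char='f'
After 3 (j): row=1 col=0 char='t'
After 4 (gg): row=0 col=0 char='f'
After 5 (l): row=0 col=1 char='i'
After 6 ($): row=0 col=17 char='d'
After 7 (j): row=1 col=17 char='a'
After 8 (h): row=1 col=16 char='y'
After 9 (l): row=1 col=17 char='a'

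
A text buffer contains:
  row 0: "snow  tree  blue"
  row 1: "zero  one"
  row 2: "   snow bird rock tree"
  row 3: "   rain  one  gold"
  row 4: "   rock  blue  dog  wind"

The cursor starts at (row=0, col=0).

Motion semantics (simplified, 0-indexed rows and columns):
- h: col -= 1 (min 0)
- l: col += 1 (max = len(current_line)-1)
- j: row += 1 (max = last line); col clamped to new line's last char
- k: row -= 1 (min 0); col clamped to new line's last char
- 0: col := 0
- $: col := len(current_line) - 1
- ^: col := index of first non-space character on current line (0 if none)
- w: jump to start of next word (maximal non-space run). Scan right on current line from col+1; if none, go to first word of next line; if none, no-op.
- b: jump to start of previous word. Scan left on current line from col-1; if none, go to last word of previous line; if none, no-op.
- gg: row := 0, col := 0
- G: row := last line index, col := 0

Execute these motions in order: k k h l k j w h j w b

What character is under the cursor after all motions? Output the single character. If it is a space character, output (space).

After 1 (k): row=0 col=0 char='s'
After 2 (k): row=0 col=0 char='s'
After 3 (h): row=0 col=0 char='s'
After 4 (l): row=0 col=1 char='n'
After 5 (k): row=0 col=1 char='n'
After 6 (j): row=1 col=1 char='e'
After 7 (w): row=1 col=6 char='o'
After 8 (h): row=1 col=5 char='_'
After 9 (j): row=2 col=5 char='o'
After 10 (w): row=2 col=8 char='b'
After 11 (b): row=2 col=3 char='s'

Answer: s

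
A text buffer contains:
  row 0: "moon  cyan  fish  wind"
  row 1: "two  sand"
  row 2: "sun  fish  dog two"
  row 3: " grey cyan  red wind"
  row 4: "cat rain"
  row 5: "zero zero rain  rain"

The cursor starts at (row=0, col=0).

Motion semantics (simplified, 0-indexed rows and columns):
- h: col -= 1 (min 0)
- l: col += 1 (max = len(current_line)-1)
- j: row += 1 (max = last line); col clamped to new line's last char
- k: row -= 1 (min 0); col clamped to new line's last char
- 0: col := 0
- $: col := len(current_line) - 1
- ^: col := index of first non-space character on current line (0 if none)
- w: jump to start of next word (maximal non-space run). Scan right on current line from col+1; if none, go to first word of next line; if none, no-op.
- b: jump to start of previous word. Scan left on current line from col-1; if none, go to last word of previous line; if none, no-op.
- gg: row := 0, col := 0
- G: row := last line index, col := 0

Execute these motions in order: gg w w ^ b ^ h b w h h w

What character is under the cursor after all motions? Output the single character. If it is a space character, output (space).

Answer: c

Derivation:
After 1 (gg): row=0 col=0 char='m'
After 2 (w): row=0 col=6 char='c'
After 3 (w): row=0 col=12 char='f'
After 4 (^): row=0 col=0 char='m'
After 5 (b): row=0 col=0 char='m'
After 6 (^): row=0 col=0 char='m'
After 7 (h): row=0 col=0 char='m'
After 8 (b): row=0 col=0 char='m'
After 9 (w): row=0 col=6 char='c'
After 10 (h): row=0 col=5 char='_'
After 11 (h): row=0 col=4 char='_'
After 12 (w): row=0 col=6 char='c'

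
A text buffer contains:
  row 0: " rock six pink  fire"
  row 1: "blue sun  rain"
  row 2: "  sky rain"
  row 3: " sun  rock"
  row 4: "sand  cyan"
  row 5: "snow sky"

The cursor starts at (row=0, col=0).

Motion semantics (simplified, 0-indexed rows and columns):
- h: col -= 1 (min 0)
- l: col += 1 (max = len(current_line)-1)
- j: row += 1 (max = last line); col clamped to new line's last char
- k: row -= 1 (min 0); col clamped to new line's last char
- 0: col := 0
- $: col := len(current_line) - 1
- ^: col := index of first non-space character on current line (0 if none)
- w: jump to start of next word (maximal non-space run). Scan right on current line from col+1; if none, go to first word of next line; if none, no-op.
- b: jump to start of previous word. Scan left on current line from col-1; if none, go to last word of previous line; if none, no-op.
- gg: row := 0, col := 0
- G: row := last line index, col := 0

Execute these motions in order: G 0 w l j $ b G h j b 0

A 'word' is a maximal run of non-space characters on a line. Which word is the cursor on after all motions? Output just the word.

Answer: sand

Derivation:
After 1 (G): row=5 col=0 char='s'
After 2 (0): row=5 col=0 char='s'
After 3 (w): row=5 col=5 char='s'
After 4 (l): row=5 col=6 char='k'
After 5 (j): row=5 col=6 char='k'
After 6 ($): row=5 col=7 char='y'
After 7 (b): row=5 col=5 char='s'
After 8 (G): row=5 col=0 char='s'
After 9 (h): row=5 col=0 char='s'
After 10 (j): row=5 col=0 char='s'
After 11 (b): row=4 col=6 char='c'
After 12 (0): row=4 col=0 char='s'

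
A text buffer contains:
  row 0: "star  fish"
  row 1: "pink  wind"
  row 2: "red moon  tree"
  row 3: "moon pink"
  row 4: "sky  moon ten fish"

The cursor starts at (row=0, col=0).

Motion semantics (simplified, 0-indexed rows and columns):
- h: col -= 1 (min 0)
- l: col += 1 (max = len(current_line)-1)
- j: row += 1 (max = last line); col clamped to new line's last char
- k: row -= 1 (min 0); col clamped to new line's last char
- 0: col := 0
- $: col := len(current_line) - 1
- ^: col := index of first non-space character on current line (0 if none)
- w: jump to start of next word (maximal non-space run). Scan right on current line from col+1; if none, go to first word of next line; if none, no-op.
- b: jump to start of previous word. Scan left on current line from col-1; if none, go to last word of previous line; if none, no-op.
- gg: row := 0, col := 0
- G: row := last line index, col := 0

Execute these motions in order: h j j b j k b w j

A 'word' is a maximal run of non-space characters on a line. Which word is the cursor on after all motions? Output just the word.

Answer: moon

Derivation:
After 1 (h): row=0 col=0 char='s'
After 2 (j): row=1 col=0 char='p'
After 3 (j): row=2 col=0 char='r'
After 4 (b): row=1 col=6 char='w'
After 5 (j): row=2 col=6 char='o'
After 6 (k): row=1 col=6 char='w'
After 7 (b): row=1 col=0 char='p'
After 8 (w): row=1 col=6 char='w'
After 9 (j): row=2 col=6 char='o'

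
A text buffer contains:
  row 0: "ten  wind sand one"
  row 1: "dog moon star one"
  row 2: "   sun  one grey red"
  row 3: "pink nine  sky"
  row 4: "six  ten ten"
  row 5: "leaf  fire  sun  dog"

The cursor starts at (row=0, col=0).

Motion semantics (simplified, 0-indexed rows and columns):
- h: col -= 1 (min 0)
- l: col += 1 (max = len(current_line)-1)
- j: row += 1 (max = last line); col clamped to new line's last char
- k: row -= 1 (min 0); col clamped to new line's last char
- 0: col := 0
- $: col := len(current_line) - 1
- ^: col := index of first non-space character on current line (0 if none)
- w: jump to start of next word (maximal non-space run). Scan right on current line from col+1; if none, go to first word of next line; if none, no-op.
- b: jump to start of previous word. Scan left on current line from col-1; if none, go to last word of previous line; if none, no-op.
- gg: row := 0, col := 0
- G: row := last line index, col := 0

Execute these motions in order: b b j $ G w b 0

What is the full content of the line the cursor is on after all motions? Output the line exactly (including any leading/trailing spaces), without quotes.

Answer: leaf  fire  sun  dog

Derivation:
After 1 (b): row=0 col=0 char='t'
After 2 (b): row=0 col=0 char='t'
After 3 (j): row=1 col=0 char='d'
After 4 ($): row=1 col=16 char='e'
After 5 (G): row=5 col=0 char='l'
After 6 (w): row=5 col=6 char='f'
After 7 (b): row=5 col=0 char='l'
After 8 (0): row=5 col=0 char='l'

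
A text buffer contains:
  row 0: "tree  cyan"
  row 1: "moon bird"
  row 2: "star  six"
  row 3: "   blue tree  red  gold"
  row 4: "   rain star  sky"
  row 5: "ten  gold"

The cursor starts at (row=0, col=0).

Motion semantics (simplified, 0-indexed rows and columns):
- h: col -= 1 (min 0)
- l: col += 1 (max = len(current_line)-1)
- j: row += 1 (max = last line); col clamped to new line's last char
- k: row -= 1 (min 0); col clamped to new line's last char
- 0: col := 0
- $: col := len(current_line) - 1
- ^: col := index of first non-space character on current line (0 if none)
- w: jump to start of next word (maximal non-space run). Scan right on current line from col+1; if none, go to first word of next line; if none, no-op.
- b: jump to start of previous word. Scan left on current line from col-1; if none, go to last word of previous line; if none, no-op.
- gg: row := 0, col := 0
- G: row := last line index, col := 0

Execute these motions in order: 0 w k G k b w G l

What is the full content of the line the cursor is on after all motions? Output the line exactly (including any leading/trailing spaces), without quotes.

After 1 (0): row=0 col=0 char='t'
After 2 (w): row=0 col=6 char='c'
After 3 (k): row=0 col=6 char='c'
After 4 (G): row=5 col=0 char='t'
After 5 (k): row=4 col=0 char='_'
After 6 (b): row=3 col=19 char='g'
After 7 (w): row=4 col=3 char='r'
After 8 (G): row=5 col=0 char='t'
After 9 (l): row=5 col=1 char='e'

Answer: ten  gold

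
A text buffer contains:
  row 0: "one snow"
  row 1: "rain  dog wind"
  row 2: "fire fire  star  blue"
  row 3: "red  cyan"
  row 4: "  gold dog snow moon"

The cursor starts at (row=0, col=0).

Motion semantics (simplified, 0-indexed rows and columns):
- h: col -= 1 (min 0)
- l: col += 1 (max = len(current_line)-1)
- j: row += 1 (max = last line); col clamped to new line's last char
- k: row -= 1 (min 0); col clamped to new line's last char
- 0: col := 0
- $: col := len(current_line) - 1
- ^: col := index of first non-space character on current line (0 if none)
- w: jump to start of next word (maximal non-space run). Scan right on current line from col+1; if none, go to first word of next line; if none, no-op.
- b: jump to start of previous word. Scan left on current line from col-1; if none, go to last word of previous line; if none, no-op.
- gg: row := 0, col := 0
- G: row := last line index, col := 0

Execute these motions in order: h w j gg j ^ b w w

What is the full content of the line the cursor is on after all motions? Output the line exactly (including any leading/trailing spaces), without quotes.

Answer: rain  dog wind

Derivation:
After 1 (h): row=0 col=0 char='o'
After 2 (w): row=0 col=4 char='s'
After 3 (j): row=1 col=4 char='_'
After 4 (gg): row=0 col=0 char='o'
After 5 (j): row=1 col=0 char='r'
After 6 (^): row=1 col=0 char='r'
After 7 (b): row=0 col=4 char='s'
After 8 (w): row=1 col=0 char='r'
After 9 (w): row=1 col=6 char='d'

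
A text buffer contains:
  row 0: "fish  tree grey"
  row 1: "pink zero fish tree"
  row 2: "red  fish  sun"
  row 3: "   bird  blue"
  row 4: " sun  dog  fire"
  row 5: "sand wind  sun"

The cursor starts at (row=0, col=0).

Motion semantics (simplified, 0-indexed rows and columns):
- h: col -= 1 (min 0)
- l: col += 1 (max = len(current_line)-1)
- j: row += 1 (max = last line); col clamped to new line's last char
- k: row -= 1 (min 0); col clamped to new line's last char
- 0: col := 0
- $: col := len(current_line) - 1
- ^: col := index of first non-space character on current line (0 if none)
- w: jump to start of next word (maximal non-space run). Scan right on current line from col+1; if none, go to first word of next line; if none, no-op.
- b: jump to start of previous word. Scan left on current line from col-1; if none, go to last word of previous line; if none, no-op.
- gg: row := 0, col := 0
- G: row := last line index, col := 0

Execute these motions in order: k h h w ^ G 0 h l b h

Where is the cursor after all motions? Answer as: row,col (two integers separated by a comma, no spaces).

Answer: 5,0

Derivation:
After 1 (k): row=0 col=0 char='f'
After 2 (h): row=0 col=0 char='f'
After 3 (h): row=0 col=0 char='f'
After 4 (w): row=0 col=6 char='t'
After 5 (^): row=0 col=0 char='f'
After 6 (G): row=5 col=0 char='s'
After 7 (0): row=5 col=0 char='s'
After 8 (h): row=5 col=0 char='s'
After 9 (l): row=5 col=1 char='a'
After 10 (b): row=5 col=0 char='s'
After 11 (h): row=5 col=0 char='s'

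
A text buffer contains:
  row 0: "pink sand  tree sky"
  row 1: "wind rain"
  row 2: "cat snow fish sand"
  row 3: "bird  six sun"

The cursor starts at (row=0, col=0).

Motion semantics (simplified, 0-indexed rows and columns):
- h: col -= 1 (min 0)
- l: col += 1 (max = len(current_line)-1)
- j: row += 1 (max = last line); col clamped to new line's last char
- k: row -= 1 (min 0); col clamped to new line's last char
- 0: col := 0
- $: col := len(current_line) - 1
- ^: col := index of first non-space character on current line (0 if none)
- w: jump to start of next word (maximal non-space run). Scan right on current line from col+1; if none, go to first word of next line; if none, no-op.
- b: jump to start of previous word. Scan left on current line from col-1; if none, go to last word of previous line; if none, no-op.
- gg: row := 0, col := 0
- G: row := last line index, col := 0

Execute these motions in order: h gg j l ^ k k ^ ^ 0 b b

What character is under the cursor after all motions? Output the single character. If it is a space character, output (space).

After 1 (h): row=0 col=0 char='p'
After 2 (gg): row=0 col=0 char='p'
After 3 (j): row=1 col=0 char='w'
After 4 (l): row=1 col=1 char='i'
After 5 (^): row=1 col=0 char='w'
After 6 (k): row=0 col=0 char='p'
After 7 (k): row=0 col=0 char='p'
After 8 (^): row=0 col=0 char='p'
After 9 (^): row=0 col=0 char='p'
After 10 (0): row=0 col=0 char='p'
After 11 (b): row=0 col=0 char='p'
After 12 (b): row=0 col=0 char='p'

Answer: p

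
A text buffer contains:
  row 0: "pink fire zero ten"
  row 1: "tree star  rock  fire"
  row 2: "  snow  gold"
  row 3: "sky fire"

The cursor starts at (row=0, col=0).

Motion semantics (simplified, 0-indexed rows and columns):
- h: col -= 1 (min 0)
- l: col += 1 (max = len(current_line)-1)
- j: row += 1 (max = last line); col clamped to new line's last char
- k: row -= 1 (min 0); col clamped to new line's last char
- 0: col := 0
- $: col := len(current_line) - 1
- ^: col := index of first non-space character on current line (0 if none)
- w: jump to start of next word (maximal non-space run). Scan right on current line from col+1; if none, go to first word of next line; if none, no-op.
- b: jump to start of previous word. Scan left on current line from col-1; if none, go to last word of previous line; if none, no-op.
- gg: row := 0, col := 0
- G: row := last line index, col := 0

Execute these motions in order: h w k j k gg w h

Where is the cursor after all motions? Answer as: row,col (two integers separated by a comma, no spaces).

Answer: 0,4

Derivation:
After 1 (h): row=0 col=0 char='p'
After 2 (w): row=0 col=5 char='f'
After 3 (k): row=0 col=5 char='f'
After 4 (j): row=1 col=5 char='s'
After 5 (k): row=0 col=5 char='f'
After 6 (gg): row=0 col=0 char='p'
After 7 (w): row=0 col=5 char='f'
After 8 (h): row=0 col=4 char='_'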